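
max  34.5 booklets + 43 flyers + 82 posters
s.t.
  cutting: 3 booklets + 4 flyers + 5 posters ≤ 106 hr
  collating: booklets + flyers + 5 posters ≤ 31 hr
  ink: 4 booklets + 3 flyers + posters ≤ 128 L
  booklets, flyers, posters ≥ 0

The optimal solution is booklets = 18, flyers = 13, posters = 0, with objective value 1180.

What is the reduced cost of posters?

-5.5

At the optimum: cutting uses 106 of 106 (binding); collating uses 31 of 31 (binding); ink uses 111 of 128 (slack = 17).
Since ink is not tight, its dual is 0.
From A_Bᵀ y = c: 3·y_cutting + 1·y_collating = 34.5; 4·y_cutting + 1·y_collating = 43.
→ y_cutting = 8.5 and y_collating = 9.
Reduced cost of posters: c₃ − yᵀa₃ = 82 − (8.5·5 + 9·5) = 82 − 87.5 = -5.5.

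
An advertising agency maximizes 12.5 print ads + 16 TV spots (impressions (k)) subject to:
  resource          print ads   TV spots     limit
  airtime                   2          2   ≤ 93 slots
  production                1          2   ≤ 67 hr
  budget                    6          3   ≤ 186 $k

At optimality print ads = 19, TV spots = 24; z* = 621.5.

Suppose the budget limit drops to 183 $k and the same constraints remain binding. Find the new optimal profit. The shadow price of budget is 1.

Δb = -3, so new z* = 621.5 + (1)·(-3) = 621.5 − 3 = 618.5.

618.5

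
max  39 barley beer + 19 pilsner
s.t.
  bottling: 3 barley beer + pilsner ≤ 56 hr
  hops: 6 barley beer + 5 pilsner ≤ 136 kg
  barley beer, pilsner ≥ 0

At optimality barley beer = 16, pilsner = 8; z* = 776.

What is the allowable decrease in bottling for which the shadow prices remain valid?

28.8

Binding constraints: bottling, hops. The basis is B = [[3,1],[6,5]] with det 9.
Per unit decrease in bottling, x* moves by d = (-0.5556, 0.6667).
The basis stays optimal until barley beer reaches 0; allowable decrease = 28.8 hr.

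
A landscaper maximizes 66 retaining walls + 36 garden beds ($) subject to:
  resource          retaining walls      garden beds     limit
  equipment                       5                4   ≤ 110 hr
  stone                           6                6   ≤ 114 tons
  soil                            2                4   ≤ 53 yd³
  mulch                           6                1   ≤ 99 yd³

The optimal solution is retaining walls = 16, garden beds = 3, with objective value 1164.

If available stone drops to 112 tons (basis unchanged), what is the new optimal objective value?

1154

Binding: stone and mulch. Non-binding: equipment (18 unused), soil (9 unused).
Since equipment, soil are not tight, their duals are 0.
The binding rows give the dual system: 6·y_stone + 6·y_mulch = 66 and 6·y_stone + 1·y_mulch = 36.
This yields shadow prices y_stone = 5, y_mulch = 6.
Δz = y_stone·Δb = 5 × (-2) = -10, so new z* = 1164 − 10 = 1154.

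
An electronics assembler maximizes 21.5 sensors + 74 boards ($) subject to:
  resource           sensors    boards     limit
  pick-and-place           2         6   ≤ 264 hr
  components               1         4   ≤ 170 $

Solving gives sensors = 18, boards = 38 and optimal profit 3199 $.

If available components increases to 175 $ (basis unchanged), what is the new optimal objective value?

3246.5

Both pick-and-place and components are binding at x*.
From A_Bᵀ y = c: 2·y_pick-and-place + 1·y_components = 21.5; 6·y_pick-and-place + 4·y_components = 74.
Solving: y_pick-and-place = 6, y_components = 9.5.
Δz = y_components·Δb = 9.5 × (5) = 47.5, so new z* = 3199 + 47.5 = 3246.5.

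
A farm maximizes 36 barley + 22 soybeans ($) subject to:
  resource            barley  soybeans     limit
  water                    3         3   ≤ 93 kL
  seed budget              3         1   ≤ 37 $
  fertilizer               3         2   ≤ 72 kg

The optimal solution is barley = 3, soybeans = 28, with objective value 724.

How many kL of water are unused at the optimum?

water used = 3·3 + 3·28 = 93; slack = 93 − 93 = 0.

0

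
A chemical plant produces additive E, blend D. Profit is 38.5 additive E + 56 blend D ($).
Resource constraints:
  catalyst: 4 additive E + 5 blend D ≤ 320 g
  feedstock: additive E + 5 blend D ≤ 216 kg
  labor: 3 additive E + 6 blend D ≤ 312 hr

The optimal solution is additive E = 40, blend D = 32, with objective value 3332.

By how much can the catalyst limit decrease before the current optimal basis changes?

Binding constraints: catalyst, labor. The basis is B = [[4,5],[3,6]] with det 9.
Per unit decrease in catalyst, x* moves by d = (-0.6667, 0.3333).
The basis stays optimal until feedstock becomes binding; allowable decrease = 16 g.

16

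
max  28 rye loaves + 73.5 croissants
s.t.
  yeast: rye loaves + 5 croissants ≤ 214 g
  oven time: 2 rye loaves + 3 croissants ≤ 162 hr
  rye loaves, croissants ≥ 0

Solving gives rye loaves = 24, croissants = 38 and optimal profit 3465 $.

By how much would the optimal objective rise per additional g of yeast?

Both yeast and oven time are binding at x*.
From A_Bᵀ y = c: 1·y_yeast + 2·y_oven time = 28; 5·y_yeast + 3·y_oven time = 73.5.
→ y_yeast = 9 and y_oven time = 9.5.
Shadow price of yeast = 9.

9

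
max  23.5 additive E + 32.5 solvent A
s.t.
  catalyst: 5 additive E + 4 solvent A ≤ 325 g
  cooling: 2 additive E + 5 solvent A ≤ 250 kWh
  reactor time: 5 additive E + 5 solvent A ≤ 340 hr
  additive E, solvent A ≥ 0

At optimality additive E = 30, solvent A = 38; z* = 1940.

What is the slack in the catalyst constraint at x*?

23

catalyst used = 5·30 + 4·38 = 302; slack = 325 − 302 = 23.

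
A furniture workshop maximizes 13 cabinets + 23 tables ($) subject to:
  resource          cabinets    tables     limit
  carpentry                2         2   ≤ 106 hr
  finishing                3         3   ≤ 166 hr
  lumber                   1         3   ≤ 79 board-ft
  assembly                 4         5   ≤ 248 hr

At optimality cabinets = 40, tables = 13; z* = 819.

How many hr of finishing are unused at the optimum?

finishing used = 3·40 + 3·13 = 159; slack = 166 − 159 = 7.

7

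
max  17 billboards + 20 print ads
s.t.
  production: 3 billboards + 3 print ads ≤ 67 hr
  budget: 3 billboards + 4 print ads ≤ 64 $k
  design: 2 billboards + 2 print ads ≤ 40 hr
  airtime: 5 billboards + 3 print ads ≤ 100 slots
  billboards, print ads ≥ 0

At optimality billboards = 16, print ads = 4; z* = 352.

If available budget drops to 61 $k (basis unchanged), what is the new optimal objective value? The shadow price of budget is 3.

343

Δb = -3, so new z* = 352 + (3)·(-3) = 352 − 9 = 343.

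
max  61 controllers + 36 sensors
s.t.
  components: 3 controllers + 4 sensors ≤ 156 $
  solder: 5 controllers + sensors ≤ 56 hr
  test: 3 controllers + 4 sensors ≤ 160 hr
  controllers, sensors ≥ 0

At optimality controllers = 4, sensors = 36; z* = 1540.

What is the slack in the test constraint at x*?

4

test used = 3·4 + 4·36 = 156; slack = 160 − 156 = 4.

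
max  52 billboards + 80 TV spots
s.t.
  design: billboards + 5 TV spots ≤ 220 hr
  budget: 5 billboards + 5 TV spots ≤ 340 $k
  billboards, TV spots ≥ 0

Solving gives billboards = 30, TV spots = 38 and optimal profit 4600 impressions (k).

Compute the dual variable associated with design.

At the optimum: design uses 220 of 220 (binding); budget uses 340 of 340 (binding).
From A_Bᵀ y = c: 1·y_design + 5·y_budget = 52; 5·y_design + 5·y_budget = 80.
This yields shadow prices y_design = 7, y_budget = 9.
Shadow price of design = 7.

7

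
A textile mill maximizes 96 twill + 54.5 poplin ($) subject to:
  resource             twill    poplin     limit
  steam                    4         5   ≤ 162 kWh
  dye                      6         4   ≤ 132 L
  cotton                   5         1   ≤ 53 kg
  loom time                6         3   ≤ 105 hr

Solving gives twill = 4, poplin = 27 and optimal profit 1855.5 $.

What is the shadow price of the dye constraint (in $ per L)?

6.5

Binding: dye and loom time. Non-binding: steam (11 unused), cotton (6 unused).
Slack constraints have shadow price 0 (complementary slackness).
The binding rows give the dual system: 6·y_dye + 6·y_loom time = 96 and 4·y_dye + 3·y_loom time = 54.5.
This yields shadow prices y_dye = 6.5, y_loom time = 9.5.
Shadow price of dye = 6.5.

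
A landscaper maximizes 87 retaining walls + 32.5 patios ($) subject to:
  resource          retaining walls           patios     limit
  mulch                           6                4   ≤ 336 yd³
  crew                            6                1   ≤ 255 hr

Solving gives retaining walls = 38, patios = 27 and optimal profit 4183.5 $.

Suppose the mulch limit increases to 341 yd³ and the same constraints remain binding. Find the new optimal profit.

4213.5

At the optimum: mulch uses 336 of 336 (binding); crew uses 255 of 255 (binding).
Dual feasibility on the basic columns requires 6·y_mulch + 6·y_crew = 87, 4·y_mulch + 1·y_crew = 32.5.
This yields shadow prices y_mulch = 6, y_crew = 8.5.
Δz = y_mulch·Δb = 6 × (5) = 30, so new z* = 4183.5 + 30 = 4213.5.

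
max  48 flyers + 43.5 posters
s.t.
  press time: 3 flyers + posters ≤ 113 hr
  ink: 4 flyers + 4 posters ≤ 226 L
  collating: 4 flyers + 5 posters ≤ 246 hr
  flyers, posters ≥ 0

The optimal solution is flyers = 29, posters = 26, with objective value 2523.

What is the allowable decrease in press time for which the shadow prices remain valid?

Binding constraints: press time, collating. The basis is B = [[3,1],[4,5]] with det 11.
Per unit decrease in press time, x* moves by d = (-0.4545, 0.3636).
The basis stays optimal until flyers reaches 0; allowable decrease = 63.8 hr.

63.8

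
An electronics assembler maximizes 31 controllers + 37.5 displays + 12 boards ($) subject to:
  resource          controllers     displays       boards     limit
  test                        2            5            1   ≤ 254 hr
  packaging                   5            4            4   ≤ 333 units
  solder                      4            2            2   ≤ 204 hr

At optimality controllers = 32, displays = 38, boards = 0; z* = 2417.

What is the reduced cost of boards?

-3.5

Check each constraint at x*: test 254/254 (tight); packaging 312/333 (slack 21); solder 204/204 (tight).
Slack constraints have shadow price 0 (complementary slackness).
Dual feasibility on the basic columns requires 2·y_test + 4·y_solder = 31, 5·y_test + 2·y_solder = 37.5.
This yields shadow prices y_test = 5.5, y_solder = 5.
Reduced cost of boards: c₃ − yᵀa₃ = 12 − (5.5·1 + 5·2) = 12 − 15.5 = -3.5.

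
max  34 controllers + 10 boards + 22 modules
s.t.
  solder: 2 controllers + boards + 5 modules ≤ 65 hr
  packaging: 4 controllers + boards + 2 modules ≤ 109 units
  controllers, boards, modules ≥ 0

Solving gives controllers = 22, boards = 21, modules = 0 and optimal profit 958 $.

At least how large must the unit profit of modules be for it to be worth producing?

29

At the optimum: solder uses 65 of 65 (binding); packaging uses 109 of 109 (binding).
The binding rows give the dual system: 2·y_solder + 4·y_packaging = 34 and 1·y_solder + 1·y_packaging = 10.
→ y_solder = 3 and y_packaging = 7.
modules enters the basis when its profit ≥ yᵀa₃ = 3·5 + 7·2 = 29.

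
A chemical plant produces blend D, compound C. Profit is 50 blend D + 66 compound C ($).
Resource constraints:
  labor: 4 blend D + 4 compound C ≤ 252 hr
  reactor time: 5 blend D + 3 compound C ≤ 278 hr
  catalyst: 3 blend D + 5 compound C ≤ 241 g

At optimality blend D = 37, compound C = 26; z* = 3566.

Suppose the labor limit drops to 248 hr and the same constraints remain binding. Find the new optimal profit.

3540

At the optimum: labor uses 252 of 252 (binding); reactor time uses 263 of 278 (slack = 15); catalyst uses 241 of 241 (binding).
Slack constraints have shadow price 0 (complementary slackness).
From A_Bᵀ y = c: 4·y_labor + 3·y_catalyst = 50; 4·y_labor + 5·y_catalyst = 66.
→ y_labor = 6.5 and y_catalyst = 8.
Δz = y_labor·Δb = 6.5 × (-4) = -26, so new z* = 3566 − 26 = 3540.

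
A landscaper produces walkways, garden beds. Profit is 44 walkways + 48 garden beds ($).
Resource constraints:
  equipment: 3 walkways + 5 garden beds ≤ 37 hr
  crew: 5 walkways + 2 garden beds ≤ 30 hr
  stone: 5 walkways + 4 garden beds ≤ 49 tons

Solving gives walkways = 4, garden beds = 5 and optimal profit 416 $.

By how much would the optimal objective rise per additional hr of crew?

At the optimum: equipment uses 37 of 37 (binding); crew uses 30 of 30 (binding); stone uses 40 of 49 (slack = 9).
Since stone is not tight, its dual is 0.
Dual feasibility on the basic columns requires 3·y_equipment + 5·y_crew = 44, 5·y_equipment + 2·y_crew = 48.
This yields shadow prices y_equipment = 8, y_crew = 4.
Shadow price of crew = 4.

4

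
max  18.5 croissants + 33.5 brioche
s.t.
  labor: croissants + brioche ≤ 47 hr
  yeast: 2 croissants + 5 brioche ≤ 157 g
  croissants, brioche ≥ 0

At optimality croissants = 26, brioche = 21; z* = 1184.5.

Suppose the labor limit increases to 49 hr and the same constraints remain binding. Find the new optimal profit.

1201.5

Check each constraint at x*: labor 47/47 (tight); yeast 157/157 (tight).
From A_Bᵀ y = c: 1·y_labor + 2·y_yeast = 18.5; 1·y_labor + 5·y_yeast = 33.5.
This yields shadow prices y_labor = 8.5, y_yeast = 5.
Δz = y_labor·Δb = 8.5 × (2) = 17, so new z* = 1184.5 + 17 = 1201.5.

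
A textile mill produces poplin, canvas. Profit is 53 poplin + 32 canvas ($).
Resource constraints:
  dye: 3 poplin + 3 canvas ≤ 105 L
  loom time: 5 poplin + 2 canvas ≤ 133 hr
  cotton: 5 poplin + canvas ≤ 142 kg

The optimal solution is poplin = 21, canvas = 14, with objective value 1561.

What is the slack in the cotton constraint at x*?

cotton used = 5·21 + 1·14 = 119; slack = 142 − 119 = 23.

23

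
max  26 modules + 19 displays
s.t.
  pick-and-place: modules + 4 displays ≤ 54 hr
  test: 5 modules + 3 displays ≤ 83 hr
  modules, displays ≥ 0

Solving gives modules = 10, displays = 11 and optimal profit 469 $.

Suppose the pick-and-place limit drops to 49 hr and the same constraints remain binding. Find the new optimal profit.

Both pick-and-place and test are binding at x*.
From A_Bᵀ y = c: 1·y_pick-and-place + 5·y_test = 26; 4·y_pick-and-place + 3·y_test = 19.
This yields shadow prices y_pick-and-place = 1, y_test = 5.
Δz = y_pick-and-place·Δb = 1 × (-5) = -5, so new z* = 469 − 5 = 464.

464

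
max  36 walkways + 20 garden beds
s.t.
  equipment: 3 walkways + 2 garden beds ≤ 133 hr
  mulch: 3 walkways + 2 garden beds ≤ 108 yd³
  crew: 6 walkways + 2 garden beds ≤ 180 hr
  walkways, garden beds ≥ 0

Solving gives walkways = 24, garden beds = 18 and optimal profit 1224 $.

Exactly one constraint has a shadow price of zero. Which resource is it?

equipment

equipment: 108/133 (slack 25)
mulch: 108/108 (binding)
crew: 180/180 (binding)
By complementary slackness, a constraint with positive slack has shadow price 0 → equipment.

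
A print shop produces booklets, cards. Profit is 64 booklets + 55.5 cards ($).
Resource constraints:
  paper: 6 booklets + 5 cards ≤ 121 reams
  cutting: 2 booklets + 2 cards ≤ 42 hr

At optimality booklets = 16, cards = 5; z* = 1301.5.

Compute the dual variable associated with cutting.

At the optimum: paper uses 121 of 121 (binding); cutting uses 42 of 42 (binding).
The binding rows give the dual system: 6·y_paper + 2·y_cutting = 64 and 5·y_paper + 2·y_cutting = 55.5.
→ y_paper = 8.5 and y_cutting = 6.5.
Shadow price of cutting = 6.5.

6.5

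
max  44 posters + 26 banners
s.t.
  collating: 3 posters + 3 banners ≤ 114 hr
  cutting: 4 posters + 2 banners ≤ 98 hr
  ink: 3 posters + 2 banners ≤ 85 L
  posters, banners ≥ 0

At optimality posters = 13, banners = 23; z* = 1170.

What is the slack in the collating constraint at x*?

collating used = 3·13 + 3·23 = 108; slack = 114 − 108 = 6.

6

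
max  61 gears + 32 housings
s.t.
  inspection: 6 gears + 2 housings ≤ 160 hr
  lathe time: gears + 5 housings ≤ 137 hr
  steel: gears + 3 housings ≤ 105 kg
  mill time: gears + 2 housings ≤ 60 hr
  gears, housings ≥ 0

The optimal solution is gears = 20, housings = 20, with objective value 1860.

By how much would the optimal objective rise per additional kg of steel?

At the optimum: inspection uses 160 of 160 (binding); lathe time uses 120 of 137 (slack = 17); steel uses 80 of 105 (slack = 25); mill time uses 60 of 60 (binding).
By complementary slackness, y = 0 for the non-binding constraints.
The binding rows give the dual system: 6·y_inspection + 1·y_mill time = 61 and 2·y_inspection + 2·y_mill time = 32.
This yields shadow prices y_inspection = 9, y_mill time = 7.
Shadow price of steel = 0.

0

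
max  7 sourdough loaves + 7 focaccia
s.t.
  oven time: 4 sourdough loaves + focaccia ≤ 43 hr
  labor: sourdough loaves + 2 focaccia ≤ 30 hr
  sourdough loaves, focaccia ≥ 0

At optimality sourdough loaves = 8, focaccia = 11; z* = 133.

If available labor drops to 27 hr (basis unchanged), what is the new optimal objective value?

124

At the optimum: oven time uses 43 of 43 (binding); labor uses 30 of 30 (binding).
From A_Bᵀ y = c: 4·y_oven time + 1·y_labor = 7; 1·y_oven time + 2·y_labor = 7.
Solving: y_oven time = 1, y_labor = 3.
Δz = y_labor·Δb = 3 × (-3) = -9, so new z* = 133 − 9 = 124.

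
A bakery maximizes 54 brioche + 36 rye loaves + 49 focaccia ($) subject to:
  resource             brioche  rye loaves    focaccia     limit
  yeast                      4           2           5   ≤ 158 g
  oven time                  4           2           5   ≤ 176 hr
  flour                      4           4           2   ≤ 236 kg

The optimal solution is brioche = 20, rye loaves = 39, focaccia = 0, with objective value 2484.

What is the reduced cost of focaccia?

-5

Binding: yeast and flour. Non-binding: oven time (18 unused).
Slack constraints have shadow price 0 (complementary slackness).
The binding rows give the dual system: 4·y_yeast + 4·y_flour = 54 and 2·y_yeast + 4·y_flour = 36.
→ y_yeast = 9 and y_flour = 4.5.
Reduced cost of focaccia: c₃ − yᵀa₃ = 49 − (9·5 + 4.5·2) = 49 − 54 = -5.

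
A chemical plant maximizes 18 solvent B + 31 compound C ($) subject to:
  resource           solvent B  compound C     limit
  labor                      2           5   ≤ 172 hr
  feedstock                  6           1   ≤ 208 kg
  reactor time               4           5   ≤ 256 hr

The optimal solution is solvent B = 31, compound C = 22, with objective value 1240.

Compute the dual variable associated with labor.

Binding: labor and feedstock. Non-binding: reactor time (22 unused).
Slack constraints have shadow price 0 (complementary slackness).
The binding rows give the dual system: 2·y_labor + 6·y_feedstock = 18 and 5·y_labor + 1·y_feedstock = 31.
→ y_labor = 6 and y_feedstock = 1.
Shadow price of labor = 6.

6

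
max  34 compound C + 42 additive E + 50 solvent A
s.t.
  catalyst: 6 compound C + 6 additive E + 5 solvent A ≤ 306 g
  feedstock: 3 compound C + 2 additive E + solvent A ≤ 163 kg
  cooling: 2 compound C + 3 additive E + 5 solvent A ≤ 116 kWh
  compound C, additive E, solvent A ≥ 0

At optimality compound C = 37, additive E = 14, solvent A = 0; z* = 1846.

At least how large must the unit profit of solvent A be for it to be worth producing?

55

Binding: catalyst and cooling. Non-binding: feedstock (24 unused).
By complementary slackness, y = 0 for the non-binding constraint.
Dual feasibility on the basic columns requires 6·y_catalyst + 2·y_cooling = 34, 6·y_catalyst + 3·y_cooling = 42.
Solving: y_catalyst = 3, y_cooling = 8.
solvent A enters the basis when its profit ≥ yᵀa₃ = 3·5 + 8·5 = 55.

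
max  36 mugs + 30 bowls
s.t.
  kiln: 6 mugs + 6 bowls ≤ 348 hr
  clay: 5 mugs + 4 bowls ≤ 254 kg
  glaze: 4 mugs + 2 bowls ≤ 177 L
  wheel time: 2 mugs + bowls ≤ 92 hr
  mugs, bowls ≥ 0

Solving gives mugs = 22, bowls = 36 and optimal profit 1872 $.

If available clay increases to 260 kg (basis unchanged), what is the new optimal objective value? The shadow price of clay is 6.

Δb = 6, so new z* = 1872 + (6)·(6) = 1872 + 36 = 1908.

1908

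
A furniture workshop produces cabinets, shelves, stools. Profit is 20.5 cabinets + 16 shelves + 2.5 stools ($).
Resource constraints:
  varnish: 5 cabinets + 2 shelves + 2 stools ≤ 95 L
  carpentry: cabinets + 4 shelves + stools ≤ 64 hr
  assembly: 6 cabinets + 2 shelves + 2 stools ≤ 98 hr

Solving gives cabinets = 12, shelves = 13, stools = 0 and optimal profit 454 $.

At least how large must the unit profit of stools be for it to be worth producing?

Check each constraint at x*: varnish 86/95 (slack 9); carpentry 64/64 (tight); assembly 98/98 (tight).
Since varnish is not tight, its dual is 0.
Dual feasibility on the basic columns requires 1·y_carpentry + 6·y_assembly = 20.5, 4·y_carpentry + 2·y_assembly = 16.
Solving: y_carpentry = 2.5, y_assembly = 3.
stools enters the basis when its profit ≥ yᵀa₃ = 2.5·1 + 3·2 = 8.5.

8.5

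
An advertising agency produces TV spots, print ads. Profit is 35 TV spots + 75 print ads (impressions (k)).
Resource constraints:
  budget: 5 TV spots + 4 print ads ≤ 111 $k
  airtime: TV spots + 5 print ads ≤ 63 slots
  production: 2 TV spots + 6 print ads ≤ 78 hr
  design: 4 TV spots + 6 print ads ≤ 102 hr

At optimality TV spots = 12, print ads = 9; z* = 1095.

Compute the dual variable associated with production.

7.5

Binding: production and design. Non-binding: budget (15 unused), airtime (6 unused).
Slack constraints have shadow price 0 (complementary slackness).
Dual feasibility on the basic columns requires 2·y_production + 4·y_design = 35, 6·y_production + 6·y_design = 75.
This yields shadow prices y_production = 7.5, y_design = 5.
Shadow price of production = 7.5.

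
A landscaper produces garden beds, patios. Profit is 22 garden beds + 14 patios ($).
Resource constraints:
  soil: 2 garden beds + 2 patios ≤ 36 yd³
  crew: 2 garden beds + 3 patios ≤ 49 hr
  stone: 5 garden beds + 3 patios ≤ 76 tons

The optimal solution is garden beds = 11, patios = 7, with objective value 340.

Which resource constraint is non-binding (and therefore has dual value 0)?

soil: 36/36 (binding)
crew: 43/49 (slack 6)
stone: 76/76 (binding)
By complementary slackness, a constraint with positive slack has shadow price 0 → crew.

crew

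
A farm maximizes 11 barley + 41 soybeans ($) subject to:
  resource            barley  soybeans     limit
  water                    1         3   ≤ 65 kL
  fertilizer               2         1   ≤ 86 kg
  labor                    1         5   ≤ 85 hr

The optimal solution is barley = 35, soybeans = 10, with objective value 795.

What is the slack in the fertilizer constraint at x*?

fertilizer used = 2·35 + 1·10 = 80; slack = 86 − 80 = 6.

6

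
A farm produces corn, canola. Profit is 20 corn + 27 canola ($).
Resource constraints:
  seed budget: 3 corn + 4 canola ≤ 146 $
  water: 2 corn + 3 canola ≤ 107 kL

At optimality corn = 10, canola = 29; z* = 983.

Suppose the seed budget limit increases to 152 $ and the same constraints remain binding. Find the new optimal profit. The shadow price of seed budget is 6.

1019

Δb = 6, so new z* = 983 + (6)·(6) = 983 + 36 = 1019.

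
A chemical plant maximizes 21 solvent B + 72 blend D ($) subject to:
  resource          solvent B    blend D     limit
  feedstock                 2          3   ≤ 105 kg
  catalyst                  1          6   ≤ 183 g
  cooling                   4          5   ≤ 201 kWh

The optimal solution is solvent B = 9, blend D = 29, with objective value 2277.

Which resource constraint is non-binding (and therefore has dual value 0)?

feedstock: 105/105 (binding)
catalyst: 183/183 (binding)
cooling: 181/201 (slack 20)
By complementary slackness, a constraint with positive slack has shadow price 0 → cooling.

cooling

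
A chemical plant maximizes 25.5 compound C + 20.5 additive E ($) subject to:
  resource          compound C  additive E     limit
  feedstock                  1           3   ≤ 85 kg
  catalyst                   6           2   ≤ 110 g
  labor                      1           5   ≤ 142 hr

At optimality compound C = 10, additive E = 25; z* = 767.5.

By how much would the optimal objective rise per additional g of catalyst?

3.5

Binding: feedstock and catalyst. Non-binding: labor (7 unused).
Since labor is not tight, its dual is 0.
Dual feasibility on the basic columns requires 1·y_feedstock + 6·y_catalyst = 25.5, 3·y_feedstock + 2·y_catalyst = 20.5.
→ y_feedstock = 4.5 and y_catalyst = 3.5.
Shadow price of catalyst = 3.5.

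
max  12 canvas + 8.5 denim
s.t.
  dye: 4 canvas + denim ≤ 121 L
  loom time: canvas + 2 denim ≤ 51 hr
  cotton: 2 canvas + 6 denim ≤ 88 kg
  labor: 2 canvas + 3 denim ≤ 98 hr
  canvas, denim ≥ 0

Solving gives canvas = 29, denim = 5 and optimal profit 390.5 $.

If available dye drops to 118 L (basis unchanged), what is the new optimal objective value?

383

Binding: dye and cotton. Non-binding: loom time (12 unused), labor (25 unused).
By complementary slackness, y = 0 for the non-binding constraints.
From A_Bᵀ y = c: 4·y_dye + 2·y_cotton = 12; 1·y_dye + 6·y_cotton = 8.5.
This yields shadow prices y_dye = 2.5, y_cotton = 1.
Δz = y_dye·Δb = 2.5 × (-3) = -7.5, so new z* = 390.5 − 7.5 = 383.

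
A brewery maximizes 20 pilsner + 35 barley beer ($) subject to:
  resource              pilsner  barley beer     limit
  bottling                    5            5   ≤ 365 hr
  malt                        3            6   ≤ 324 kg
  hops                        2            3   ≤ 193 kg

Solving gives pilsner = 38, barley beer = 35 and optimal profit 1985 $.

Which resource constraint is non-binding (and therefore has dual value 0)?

hops

bottling: 365/365 (binding)
malt: 324/324 (binding)
hops: 181/193 (slack 12)
By complementary slackness, a constraint with positive slack has shadow price 0 → hops.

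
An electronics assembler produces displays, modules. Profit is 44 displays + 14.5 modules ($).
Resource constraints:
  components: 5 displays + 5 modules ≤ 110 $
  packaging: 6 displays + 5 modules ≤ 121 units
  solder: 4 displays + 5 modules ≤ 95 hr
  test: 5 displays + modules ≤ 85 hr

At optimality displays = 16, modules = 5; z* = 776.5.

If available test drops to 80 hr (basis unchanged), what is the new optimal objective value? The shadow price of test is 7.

Δb = -5, so new z* = 776.5 + (7)·(-5) = 776.5 − 35 = 741.5.

741.5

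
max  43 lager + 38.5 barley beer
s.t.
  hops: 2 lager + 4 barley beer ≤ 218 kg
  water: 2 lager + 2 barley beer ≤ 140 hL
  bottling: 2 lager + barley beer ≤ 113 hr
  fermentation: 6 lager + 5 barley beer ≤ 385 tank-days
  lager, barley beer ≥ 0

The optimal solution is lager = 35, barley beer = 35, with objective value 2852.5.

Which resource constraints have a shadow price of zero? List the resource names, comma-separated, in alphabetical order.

hops: 210/218 (slack 8)
water: 140/140 (binding)
bottling: 105/113 (slack 8)
fermentation: 385/385 (binding)
By complementary slackness, a constraint with positive slack has shadow price 0 → bottling, hops.

bottling, hops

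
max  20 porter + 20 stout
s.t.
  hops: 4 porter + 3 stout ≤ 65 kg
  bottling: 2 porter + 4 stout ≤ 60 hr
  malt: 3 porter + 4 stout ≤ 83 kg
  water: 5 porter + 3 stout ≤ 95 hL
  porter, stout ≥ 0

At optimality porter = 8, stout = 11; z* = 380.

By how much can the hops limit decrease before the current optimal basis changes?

20

Binding constraints: hops, bottling. The basis is B = [[4,3],[2,4]] with det 10.
Per unit decrease in hops, x* moves by d = (-0.4, 0.2).
The basis stays optimal until porter reaches 0; allowable decrease = 20 kg.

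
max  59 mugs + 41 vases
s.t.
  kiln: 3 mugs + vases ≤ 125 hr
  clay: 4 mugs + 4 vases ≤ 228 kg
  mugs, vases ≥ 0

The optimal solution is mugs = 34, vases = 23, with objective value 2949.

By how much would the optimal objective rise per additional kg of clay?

At the optimum: kiln uses 125 of 125 (binding); clay uses 228 of 228 (binding).
From A_Bᵀ y = c: 3·y_kiln + 4·y_clay = 59; 1·y_kiln + 4·y_clay = 41.
→ y_kiln = 9 and y_clay = 8.
Shadow price of clay = 8.

8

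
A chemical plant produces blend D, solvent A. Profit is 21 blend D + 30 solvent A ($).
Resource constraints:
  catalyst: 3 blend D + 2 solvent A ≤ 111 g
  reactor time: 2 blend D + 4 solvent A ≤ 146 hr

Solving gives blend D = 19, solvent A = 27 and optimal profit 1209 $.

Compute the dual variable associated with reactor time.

Check each constraint at x*: catalyst 111/111 (tight); reactor time 146/146 (tight).
From A_Bᵀ y = c: 3·y_catalyst + 2·y_reactor time = 21; 2·y_catalyst + 4·y_reactor time = 30.
This yields shadow prices y_catalyst = 3, y_reactor time = 6.
Shadow price of reactor time = 6.

6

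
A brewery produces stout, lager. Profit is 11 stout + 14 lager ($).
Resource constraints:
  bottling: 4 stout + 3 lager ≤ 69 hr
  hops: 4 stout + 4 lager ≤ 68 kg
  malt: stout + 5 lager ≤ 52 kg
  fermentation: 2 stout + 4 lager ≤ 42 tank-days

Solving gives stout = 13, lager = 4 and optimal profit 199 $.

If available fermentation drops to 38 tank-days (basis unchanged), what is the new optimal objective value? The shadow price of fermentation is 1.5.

Δb = -4, so new z* = 199 + (1.5)·(-4) = 199 − 6 = 193.

193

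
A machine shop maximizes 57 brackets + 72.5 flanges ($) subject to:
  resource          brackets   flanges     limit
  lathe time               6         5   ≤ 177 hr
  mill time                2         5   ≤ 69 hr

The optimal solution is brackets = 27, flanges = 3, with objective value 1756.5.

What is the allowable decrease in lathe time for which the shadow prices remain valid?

Binding constraints: lathe time, mill time. The basis is B = [[6,5],[2,5]] with det 20.
Per unit decrease in lathe time, x* moves by d = (-0.25, 0.1).
The basis stays optimal until brackets reaches 0; allowable decrease = 108 hr.

108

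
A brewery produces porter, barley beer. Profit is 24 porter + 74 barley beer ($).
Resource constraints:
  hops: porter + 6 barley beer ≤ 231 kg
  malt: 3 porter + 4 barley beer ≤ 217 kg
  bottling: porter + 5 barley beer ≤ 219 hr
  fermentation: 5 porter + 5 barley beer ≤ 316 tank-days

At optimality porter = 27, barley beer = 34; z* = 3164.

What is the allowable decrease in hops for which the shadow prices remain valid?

30.8

Binding constraints: hops, malt. The basis is B = [[1,6],[3,4]] with det -14.
Per unit decrease in hops, x* moves by d = (0.2857, -0.2143).
The basis stays optimal until fermentation becomes binding; allowable decrease = 30.8 kg.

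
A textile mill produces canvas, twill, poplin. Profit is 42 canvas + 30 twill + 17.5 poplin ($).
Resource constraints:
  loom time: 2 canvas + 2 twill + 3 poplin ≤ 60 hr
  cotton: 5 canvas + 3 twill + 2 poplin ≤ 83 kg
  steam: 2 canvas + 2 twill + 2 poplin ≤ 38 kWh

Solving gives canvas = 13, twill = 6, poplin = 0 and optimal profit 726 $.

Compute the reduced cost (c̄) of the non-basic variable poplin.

-6.5

Binding: cotton and steam. Non-binding: loom time (22 unused).
By complementary slackness, y = 0 for the non-binding constraint.
The binding rows give the dual system: 5·y_cotton + 2·y_steam = 42 and 3·y_cotton + 2·y_steam = 30.
Solving: y_cotton = 6, y_steam = 6.
Reduced cost of poplin: c₃ − yᵀa₃ = 17.5 − (6·2 + 6·2) = 17.5 − 24 = -6.5.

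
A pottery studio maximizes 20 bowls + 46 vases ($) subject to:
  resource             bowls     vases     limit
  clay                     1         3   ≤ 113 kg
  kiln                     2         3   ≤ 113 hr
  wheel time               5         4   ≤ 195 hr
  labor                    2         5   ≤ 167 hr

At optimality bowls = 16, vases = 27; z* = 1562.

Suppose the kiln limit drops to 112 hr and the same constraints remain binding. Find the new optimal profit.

1560

At the optimum: clay uses 97 of 113 (slack = 16); kiln uses 113 of 113 (binding); wheel time uses 188 of 195 (slack = 7); labor uses 167 of 167 (binding).
By complementary slackness, y = 0 for the non-binding constraints.
Dual feasibility on the basic columns requires 2·y_kiln + 2·y_labor = 20, 3·y_kiln + 5·y_labor = 46.
This yields shadow prices y_kiln = 2, y_labor = 8.
Δz = y_kiln·Δb = 2 × (-1) = -2, so new z* = 1562 − 2 = 1560.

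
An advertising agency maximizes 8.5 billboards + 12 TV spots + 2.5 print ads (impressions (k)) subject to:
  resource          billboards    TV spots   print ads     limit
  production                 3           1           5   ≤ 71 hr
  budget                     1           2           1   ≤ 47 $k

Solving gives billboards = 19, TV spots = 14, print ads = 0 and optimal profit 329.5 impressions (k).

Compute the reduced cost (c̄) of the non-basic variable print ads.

At the optimum: production uses 71 of 71 (binding); budget uses 47 of 47 (binding).
The binding rows give the dual system: 3·y_production + 1·y_budget = 8.5 and 1·y_production + 2·y_budget = 12.
→ y_production = 1 and y_budget = 5.5.
Reduced cost of print ads: c₃ − yᵀa₃ = 2.5 − (1·5 + 5.5·1) = 2.5 − 10.5 = -8.

-8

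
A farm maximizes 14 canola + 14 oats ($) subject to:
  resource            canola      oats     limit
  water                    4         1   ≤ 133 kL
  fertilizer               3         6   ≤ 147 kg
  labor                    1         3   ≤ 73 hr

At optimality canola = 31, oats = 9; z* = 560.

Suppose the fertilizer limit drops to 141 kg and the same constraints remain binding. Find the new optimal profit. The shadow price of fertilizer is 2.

548

Δb = -6, so new z* = 560 + (2)·(-6) = 560 − 12 = 548.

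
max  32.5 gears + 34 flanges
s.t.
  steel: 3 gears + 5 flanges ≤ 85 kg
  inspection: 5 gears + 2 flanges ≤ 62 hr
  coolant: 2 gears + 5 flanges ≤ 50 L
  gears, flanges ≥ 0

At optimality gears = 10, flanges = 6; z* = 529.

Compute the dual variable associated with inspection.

Binding: inspection and coolant. Non-binding: steel (25 unused).
Slack constraints have shadow price 0 (complementary slackness).
The binding rows give the dual system: 5·y_inspection + 2·y_coolant = 32.5 and 2·y_inspection + 5·y_coolant = 34.
Solving: y_inspection = 4.5, y_coolant = 5.
Shadow price of inspection = 4.5.

4.5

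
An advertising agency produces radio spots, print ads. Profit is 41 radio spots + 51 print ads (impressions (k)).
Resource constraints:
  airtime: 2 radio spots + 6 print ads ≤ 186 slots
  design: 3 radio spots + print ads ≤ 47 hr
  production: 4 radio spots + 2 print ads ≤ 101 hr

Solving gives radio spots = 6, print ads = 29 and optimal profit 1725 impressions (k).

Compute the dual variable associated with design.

9

At the optimum: airtime uses 186 of 186 (binding); design uses 47 of 47 (binding); production uses 82 of 101 (slack = 19).
By complementary slackness, y = 0 for the non-binding constraint.
From A_Bᵀ y = c: 2·y_airtime + 3·y_design = 41; 6·y_airtime + 1·y_design = 51.
→ y_airtime = 7 and y_design = 9.
Shadow price of design = 9.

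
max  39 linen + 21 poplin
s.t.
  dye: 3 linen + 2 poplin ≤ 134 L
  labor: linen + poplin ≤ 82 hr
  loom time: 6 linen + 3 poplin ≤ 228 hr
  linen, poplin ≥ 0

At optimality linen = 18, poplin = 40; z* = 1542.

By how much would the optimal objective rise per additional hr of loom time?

Check each constraint at x*: dye 134/134 (tight); labor 58/82 (slack 24); loom time 228/228 (tight).
Slack constraints have shadow price 0 (complementary slackness).
Dual feasibility on the basic columns requires 3·y_dye + 6·y_loom time = 39, 2·y_dye + 3·y_loom time = 21.
This yields shadow prices y_dye = 3, y_loom time = 5.
Shadow price of loom time = 5.

5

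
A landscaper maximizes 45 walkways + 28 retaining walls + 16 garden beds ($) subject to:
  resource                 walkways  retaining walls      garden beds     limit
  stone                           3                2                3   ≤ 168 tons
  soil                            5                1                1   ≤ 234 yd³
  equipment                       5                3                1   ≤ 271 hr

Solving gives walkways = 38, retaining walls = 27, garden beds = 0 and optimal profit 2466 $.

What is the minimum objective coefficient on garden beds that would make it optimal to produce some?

Binding: stone and equipment. Non-binding: soil (17 unused).
Slack constraints have shadow price 0 (complementary slackness).
From A_Bᵀ y = c: 3·y_stone + 5·y_equipment = 45; 2·y_stone + 3·y_equipment = 28.
Solving: y_stone = 5, y_equipment = 6.
garden beds enters the basis when its profit ≥ yᵀa₃ = 5·3 + 6·1 = 21.

21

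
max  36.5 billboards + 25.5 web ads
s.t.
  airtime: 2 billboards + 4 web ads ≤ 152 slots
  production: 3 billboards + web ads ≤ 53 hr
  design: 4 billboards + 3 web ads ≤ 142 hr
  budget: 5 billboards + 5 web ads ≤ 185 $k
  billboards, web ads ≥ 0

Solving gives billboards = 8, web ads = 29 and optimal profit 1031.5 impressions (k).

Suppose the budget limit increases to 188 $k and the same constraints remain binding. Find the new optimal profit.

1043.5

Binding: production and budget. Non-binding: airtime (20 unused), design (23 unused).
Slack constraints have shadow price 0 (complementary slackness).
The binding rows give the dual system: 3·y_production + 5·y_budget = 36.5 and 1·y_production + 5·y_budget = 25.5.
Solving: y_production = 5.5, y_budget = 4.
Δz = y_budget·Δb = 4 × (3) = 12, so new z* = 1031.5 + 12 = 1043.5.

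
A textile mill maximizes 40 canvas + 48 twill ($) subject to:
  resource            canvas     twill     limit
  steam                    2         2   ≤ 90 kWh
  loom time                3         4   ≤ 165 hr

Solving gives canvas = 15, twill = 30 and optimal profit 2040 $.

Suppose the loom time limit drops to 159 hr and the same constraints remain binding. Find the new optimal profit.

1992

Both steam and loom time are binding at x*.
The binding rows give the dual system: 2·y_steam + 3·y_loom time = 40 and 2·y_steam + 4·y_loom time = 48.
Solving: y_steam = 8, y_loom time = 8.
Δz = y_loom time·Δb = 8 × (-6) = -48, so new z* = 2040 − 48 = 1992.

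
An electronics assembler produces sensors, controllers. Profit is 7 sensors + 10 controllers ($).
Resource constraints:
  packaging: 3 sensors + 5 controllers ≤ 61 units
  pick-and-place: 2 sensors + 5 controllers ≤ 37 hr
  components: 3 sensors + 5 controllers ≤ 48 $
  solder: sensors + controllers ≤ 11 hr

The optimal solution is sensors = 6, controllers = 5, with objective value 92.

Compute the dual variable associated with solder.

Check each constraint at x*: packaging 43/61 (slack 18); pick-and-place 37/37 (tight); components 43/48 (slack 5); solder 11/11 (tight).
By complementary slackness, y = 0 for the non-binding constraints.
From A_Bᵀ y = c: 2·y_pick-and-place + 1·y_solder = 7; 5·y_pick-and-place + 1·y_solder = 10.
→ y_pick-and-place = 1 and y_solder = 5.
Shadow price of solder = 5.

5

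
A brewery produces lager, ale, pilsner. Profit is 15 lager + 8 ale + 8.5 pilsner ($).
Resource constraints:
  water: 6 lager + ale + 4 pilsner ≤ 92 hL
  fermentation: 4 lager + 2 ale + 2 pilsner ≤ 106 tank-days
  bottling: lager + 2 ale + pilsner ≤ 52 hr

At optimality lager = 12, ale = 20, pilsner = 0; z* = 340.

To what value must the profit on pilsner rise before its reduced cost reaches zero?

At the optimum: water uses 92 of 92 (binding); fermentation uses 88 of 106 (slack = 18); bottling uses 52 of 52 (binding).
Slack constraints have shadow price 0 (complementary slackness).
The binding rows give the dual system: 6·y_water + 1·y_bottling = 15 and 1·y_water + 2·y_bottling = 8.
Solving: y_water = 2, y_bottling = 3.
pilsner enters the basis when its profit ≥ yᵀa₃ = 2·4 + 3·1 = 11.

11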